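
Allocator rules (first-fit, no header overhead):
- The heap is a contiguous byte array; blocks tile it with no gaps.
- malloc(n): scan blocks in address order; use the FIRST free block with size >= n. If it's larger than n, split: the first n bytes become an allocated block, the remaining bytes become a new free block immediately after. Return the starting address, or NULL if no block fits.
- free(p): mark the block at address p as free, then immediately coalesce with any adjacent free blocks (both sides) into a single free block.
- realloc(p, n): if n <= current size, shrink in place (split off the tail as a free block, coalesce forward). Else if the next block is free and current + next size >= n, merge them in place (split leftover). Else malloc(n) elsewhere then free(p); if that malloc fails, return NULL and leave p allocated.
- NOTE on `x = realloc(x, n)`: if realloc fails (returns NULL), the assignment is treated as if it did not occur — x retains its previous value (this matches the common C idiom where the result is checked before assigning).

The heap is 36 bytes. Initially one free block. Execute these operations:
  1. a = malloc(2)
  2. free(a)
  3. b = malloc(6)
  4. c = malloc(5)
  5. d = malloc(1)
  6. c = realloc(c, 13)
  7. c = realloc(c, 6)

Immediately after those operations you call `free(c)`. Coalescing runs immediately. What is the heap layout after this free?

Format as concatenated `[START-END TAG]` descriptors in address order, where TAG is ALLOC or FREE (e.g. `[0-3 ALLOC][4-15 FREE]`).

Op 1: a = malloc(2) -> a = 0; heap: [0-1 ALLOC][2-35 FREE]
Op 2: free(a) -> (freed a); heap: [0-35 FREE]
Op 3: b = malloc(6) -> b = 0; heap: [0-5 ALLOC][6-35 FREE]
Op 4: c = malloc(5) -> c = 6; heap: [0-5 ALLOC][6-10 ALLOC][11-35 FREE]
Op 5: d = malloc(1) -> d = 11; heap: [0-5 ALLOC][6-10 ALLOC][11-11 ALLOC][12-35 FREE]
Op 6: c = realloc(c, 13) -> c = 12; heap: [0-5 ALLOC][6-10 FREE][11-11 ALLOC][12-24 ALLOC][25-35 FREE]
Op 7: c = realloc(c, 6) -> c = 12; heap: [0-5 ALLOC][6-10 FREE][11-11 ALLOC][12-17 ALLOC][18-35 FREE]
free(c): c = 12 -> block [12-17 ALLOC]; mark free, coalesce with adjacent free neighbors -> [0-5 ALLOC][6-10 FREE][11-11 ALLOC][12-35 FREE]

Answer: [0-5 ALLOC][6-10 FREE][11-11 ALLOC][12-35 FREE]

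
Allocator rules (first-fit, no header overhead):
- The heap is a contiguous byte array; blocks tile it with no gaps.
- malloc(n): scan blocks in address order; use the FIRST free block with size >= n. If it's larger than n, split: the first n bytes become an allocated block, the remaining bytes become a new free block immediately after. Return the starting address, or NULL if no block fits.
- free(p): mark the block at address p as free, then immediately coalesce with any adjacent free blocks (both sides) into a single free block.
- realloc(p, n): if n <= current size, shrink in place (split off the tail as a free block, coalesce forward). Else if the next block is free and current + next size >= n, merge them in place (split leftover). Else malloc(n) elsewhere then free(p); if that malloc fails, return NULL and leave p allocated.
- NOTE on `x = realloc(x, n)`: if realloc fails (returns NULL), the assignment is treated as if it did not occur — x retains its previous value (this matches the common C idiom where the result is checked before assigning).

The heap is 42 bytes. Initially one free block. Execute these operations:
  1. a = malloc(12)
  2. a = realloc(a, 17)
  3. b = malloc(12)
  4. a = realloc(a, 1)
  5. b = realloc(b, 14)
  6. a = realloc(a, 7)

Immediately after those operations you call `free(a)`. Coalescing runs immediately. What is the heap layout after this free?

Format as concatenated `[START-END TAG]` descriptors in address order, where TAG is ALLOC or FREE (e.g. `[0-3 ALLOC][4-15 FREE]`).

Op 1: a = malloc(12) -> a = 0; heap: [0-11 ALLOC][12-41 FREE]
Op 2: a = realloc(a, 17) -> a = 0; heap: [0-16 ALLOC][17-41 FREE]
Op 3: b = malloc(12) -> b = 17; heap: [0-16 ALLOC][17-28 ALLOC][29-41 FREE]
Op 4: a = realloc(a, 1) -> a = 0; heap: [0-0 ALLOC][1-16 FREE][17-28 ALLOC][29-41 FREE]
Op 5: b = realloc(b, 14) -> b = 17; heap: [0-0 ALLOC][1-16 FREE][17-30 ALLOC][31-41 FREE]
Op 6: a = realloc(a, 7) -> a = 0; heap: [0-6 ALLOC][7-16 FREE][17-30 ALLOC][31-41 FREE]
free(a): a = 0 -> block [0-6 ALLOC]; mark free, coalesce with adjacent free neighbors -> [0-16 FREE][17-30 ALLOC][31-41 FREE]

Answer: [0-16 FREE][17-30 ALLOC][31-41 FREE]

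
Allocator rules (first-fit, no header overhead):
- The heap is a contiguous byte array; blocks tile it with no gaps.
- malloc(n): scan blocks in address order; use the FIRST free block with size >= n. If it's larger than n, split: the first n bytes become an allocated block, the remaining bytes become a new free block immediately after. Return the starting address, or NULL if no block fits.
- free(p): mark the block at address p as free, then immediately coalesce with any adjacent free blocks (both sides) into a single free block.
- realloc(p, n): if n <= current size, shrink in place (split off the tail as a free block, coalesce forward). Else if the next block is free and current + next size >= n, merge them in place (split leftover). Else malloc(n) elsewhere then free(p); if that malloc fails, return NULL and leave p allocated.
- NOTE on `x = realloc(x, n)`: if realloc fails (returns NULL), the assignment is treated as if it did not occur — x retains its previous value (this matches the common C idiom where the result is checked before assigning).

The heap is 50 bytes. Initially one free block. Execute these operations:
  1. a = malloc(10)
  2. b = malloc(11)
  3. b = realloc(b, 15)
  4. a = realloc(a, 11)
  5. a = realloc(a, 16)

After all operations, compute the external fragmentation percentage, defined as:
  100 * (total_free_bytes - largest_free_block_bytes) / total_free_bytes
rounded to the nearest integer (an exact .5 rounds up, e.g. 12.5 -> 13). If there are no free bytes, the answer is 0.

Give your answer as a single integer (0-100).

Answer: 47

Derivation:
Op 1: a = malloc(10) -> a = 0; heap: [0-9 ALLOC][10-49 FREE]
Op 2: b = malloc(11) -> b = 10; heap: [0-9 ALLOC][10-20 ALLOC][21-49 FREE]
Op 3: b = realloc(b, 15) -> b = 10; heap: [0-9 ALLOC][10-24 ALLOC][25-49 FREE]
Op 4: a = realloc(a, 11) -> a = 25; heap: [0-9 FREE][10-24 ALLOC][25-35 ALLOC][36-49 FREE]
Op 5: a = realloc(a, 16) -> a = 25; heap: [0-9 FREE][10-24 ALLOC][25-40 ALLOC][41-49 FREE]
Free blocks: [10 9] total_free=19 largest=10 -> 100*(19-10)/19 = 900/19 ≈ 47.368 -> rounds to 47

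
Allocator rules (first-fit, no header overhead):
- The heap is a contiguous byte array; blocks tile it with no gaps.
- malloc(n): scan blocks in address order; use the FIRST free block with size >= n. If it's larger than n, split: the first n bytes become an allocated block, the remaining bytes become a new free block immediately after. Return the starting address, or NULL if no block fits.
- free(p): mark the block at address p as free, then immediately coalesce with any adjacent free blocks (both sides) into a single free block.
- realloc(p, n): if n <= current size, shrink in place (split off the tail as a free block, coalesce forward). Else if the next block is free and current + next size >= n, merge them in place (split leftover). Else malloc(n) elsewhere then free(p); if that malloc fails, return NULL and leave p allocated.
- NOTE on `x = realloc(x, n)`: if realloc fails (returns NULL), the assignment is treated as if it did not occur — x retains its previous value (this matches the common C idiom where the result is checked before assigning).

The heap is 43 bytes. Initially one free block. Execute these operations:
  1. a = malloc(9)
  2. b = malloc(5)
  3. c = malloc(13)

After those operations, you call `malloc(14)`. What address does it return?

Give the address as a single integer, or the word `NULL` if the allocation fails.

Answer: 27

Derivation:
Op 1: a = malloc(9) -> a = 0; heap: [0-8 ALLOC][9-42 FREE]
Op 2: b = malloc(5) -> b = 9; heap: [0-8 ALLOC][9-13 ALLOC][14-42 FREE]
Op 3: c = malloc(13) -> c = 14; heap: [0-8 ALLOC][9-13 ALLOC][14-26 ALLOC][27-42 FREE]
malloc(14): first-fit scan over [0-8 ALLOC][9-13 ALLOC][14-26 ALLOC][27-42 FREE] -> 27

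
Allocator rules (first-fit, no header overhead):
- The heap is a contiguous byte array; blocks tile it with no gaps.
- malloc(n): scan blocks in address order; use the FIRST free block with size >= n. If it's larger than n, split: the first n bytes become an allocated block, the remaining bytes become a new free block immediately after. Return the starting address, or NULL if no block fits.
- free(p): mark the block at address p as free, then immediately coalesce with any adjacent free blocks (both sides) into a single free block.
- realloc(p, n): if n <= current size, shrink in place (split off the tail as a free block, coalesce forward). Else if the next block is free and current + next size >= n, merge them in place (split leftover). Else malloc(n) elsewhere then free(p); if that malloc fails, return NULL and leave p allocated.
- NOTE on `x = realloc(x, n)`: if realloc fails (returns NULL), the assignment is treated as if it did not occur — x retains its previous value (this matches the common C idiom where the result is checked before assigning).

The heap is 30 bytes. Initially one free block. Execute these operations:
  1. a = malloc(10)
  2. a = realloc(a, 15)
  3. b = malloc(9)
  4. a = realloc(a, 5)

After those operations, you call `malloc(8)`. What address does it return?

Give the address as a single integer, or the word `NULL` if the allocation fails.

Op 1: a = malloc(10) -> a = 0; heap: [0-9 ALLOC][10-29 FREE]
Op 2: a = realloc(a, 15) -> a = 0; heap: [0-14 ALLOC][15-29 FREE]
Op 3: b = malloc(9) -> b = 15; heap: [0-14 ALLOC][15-23 ALLOC][24-29 FREE]
Op 4: a = realloc(a, 5) -> a = 0; heap: [0-4 ALLOC][5-14 FREE][15-23 ALLOC][24-29 FREE]
malloc(8): first-fit scan over [0-4 ALLOC][5-14 FREE][15-23 ALLOC][24-29 FREE] -> 5

Answer: 5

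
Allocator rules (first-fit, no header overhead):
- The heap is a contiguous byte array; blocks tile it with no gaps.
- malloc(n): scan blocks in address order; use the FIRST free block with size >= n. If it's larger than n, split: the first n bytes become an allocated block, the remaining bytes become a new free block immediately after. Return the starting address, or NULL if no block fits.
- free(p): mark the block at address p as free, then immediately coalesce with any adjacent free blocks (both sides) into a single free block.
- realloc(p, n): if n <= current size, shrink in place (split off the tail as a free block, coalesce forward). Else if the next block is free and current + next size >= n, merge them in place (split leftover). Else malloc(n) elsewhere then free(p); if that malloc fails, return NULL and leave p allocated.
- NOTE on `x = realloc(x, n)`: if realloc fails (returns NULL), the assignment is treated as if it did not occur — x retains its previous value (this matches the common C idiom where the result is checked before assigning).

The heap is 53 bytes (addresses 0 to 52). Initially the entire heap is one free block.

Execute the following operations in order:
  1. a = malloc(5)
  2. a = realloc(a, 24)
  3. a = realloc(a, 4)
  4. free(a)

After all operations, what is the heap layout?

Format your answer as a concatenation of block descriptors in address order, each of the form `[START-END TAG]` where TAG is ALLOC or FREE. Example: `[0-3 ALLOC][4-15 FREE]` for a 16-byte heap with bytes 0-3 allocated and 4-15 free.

Answer: [0-52 FREE]

Derivation:
Op 1: a = malloc(5) -> a = 0; heap: [0-4 ALLOC][5-52 FREE]
Op 2: a = realloc(a, 24) -> a = 0; heap: [0-23 ALLOC][24-52 FREE]
Op 3: a = realloc(a, 4) -> a = 0; heap: [0-3 ALLOC][4-52 FREE]
Op 4: free(a) -> (freed a); heap: [0-52 FREE]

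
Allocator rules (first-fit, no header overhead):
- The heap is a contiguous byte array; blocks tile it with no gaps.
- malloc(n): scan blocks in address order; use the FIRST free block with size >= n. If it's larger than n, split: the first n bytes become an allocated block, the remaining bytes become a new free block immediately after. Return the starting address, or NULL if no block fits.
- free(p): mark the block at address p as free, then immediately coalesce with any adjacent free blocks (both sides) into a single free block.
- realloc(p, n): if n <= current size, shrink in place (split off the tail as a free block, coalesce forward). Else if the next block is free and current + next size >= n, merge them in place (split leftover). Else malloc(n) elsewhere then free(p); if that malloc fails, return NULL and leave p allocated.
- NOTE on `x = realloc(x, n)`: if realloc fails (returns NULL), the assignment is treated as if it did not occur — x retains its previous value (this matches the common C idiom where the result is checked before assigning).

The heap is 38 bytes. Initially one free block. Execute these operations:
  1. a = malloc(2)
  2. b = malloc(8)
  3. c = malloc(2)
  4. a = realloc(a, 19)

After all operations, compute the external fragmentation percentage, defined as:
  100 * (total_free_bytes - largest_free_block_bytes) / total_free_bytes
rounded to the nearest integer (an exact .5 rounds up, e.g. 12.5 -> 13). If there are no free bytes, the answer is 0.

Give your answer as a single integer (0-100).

Op 1: a = malloc(2) -> a = 0; heap: [0-1 ALLOC][2-37 FREE]
Op 2: b = malloc(8) -> b = 2; heap: [0-1 ALLOC][2-9 ALLOC][10-37 FREE]
Op 3: c = malloc(2) -> c = 10; heap: [0-1 ALLOC][2-9 ALLOC][10-11 ALLOC][12-37 FREE]
Op 4: a = realloc(a, 19) -> a = 12; heap: [0-1 FREE][2-9 ALLOC][10-11 ALLOC][12-30 ALLOC][31-37 FREE]
Free blocks: [2 7] total_free=9 largest=7 -> 100*(9-7)/9 = 200/9 ≈ 22.222 -> rounds to 22

Answer: 22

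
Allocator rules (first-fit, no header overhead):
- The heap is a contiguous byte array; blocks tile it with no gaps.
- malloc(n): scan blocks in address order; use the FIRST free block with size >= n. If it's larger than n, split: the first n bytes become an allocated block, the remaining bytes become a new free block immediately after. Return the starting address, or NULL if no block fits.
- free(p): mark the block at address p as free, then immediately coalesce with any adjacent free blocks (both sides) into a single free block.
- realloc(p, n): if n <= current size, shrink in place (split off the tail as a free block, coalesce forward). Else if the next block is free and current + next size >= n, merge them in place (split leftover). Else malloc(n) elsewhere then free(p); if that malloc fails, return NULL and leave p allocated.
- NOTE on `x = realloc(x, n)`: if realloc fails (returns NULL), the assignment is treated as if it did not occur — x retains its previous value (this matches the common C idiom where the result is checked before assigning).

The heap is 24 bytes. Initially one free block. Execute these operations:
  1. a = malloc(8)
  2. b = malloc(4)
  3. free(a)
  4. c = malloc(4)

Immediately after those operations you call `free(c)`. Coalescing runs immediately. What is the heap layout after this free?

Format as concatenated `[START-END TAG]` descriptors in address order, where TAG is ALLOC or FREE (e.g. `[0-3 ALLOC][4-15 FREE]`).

Answer: [0-7 FREE][8-11 ALLOC][12-23 FREE]

Derivation:
Op 1: a = malloc(8) -> a = 0; heap: [0-7 ALLOC][8-23 FREE]
Op 2: b = malloc(4) -> b = 8; heap: [0-7 ALLOC][8-11 ALLOC][12-23 FREE]
Op 3: free(a) -> (freed a); heap: [0-7 FREE][8-11 ALLOC][12-23 FREE]
Op 4: c = malloc(4) -> c = 0; heap: [0-3 ALLOC][4-7 FREE][8-11 ALLOC][12-23 FREE]
free(c): c = 0 -> block [0-3 ALLOC]; mark free, coalesce with adjacent free neighbors -> [0-7 FREE][8-11 ALLOC][12-23 FREE]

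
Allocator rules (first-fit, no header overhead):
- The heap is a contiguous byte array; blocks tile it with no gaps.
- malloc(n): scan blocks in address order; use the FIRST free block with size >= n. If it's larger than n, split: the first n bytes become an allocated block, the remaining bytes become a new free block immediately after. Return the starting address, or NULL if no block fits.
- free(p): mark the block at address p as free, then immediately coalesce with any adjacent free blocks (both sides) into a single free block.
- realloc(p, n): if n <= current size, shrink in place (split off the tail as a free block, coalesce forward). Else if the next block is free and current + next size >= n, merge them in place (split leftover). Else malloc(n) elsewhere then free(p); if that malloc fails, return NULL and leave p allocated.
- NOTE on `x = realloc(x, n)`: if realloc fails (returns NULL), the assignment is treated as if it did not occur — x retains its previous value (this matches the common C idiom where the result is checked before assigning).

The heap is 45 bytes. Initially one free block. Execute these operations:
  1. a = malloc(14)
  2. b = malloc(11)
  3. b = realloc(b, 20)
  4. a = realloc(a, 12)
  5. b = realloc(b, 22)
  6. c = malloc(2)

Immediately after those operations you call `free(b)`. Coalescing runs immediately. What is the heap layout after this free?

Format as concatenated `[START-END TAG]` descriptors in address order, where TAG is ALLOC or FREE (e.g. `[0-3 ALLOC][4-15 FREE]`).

Answer: [0-11 ALLOC][12-13 ALLOC][14-44 FREE]

Derivation:
Op 1: a = malloc(14) -> a = 0; heap: [0-13 ALLOC][14-44 FREE]
Op 2: b = malloc(11) -> b = 14; heap: [0-13 ALLOC][14-24 ALLOC][25-44 FREE]
Op 3: b = realloc(b, 20) -> b = 14; heap: [0-13 ALLOC][14-33 ALLOC][34-44 FREE]
Op 4: a = realloc(a, 12) -> a = 0; heap: [0-11 ALLOC][12-13 FREE][14-33 ALLOC][34-44 FREE]
Op 5: b = realloc(b, 22) -> b = 14; heap: [0-11 ALLOC][12-13 FREE][14-35 ALLOC][36-44 FREE]
Op 6: c = malloc(2) -> c = 12; heap: [0-11 ALLOC][12-13 ALLOC][14-35 ALLOC][36-44 FREE]
free(b): b = 14 -> block [14-35 ALLOC]; mark free, coalesce with adjacent free neighbors -> [0-11 ALLOC][12-13 ALLOC][14-44 FREE]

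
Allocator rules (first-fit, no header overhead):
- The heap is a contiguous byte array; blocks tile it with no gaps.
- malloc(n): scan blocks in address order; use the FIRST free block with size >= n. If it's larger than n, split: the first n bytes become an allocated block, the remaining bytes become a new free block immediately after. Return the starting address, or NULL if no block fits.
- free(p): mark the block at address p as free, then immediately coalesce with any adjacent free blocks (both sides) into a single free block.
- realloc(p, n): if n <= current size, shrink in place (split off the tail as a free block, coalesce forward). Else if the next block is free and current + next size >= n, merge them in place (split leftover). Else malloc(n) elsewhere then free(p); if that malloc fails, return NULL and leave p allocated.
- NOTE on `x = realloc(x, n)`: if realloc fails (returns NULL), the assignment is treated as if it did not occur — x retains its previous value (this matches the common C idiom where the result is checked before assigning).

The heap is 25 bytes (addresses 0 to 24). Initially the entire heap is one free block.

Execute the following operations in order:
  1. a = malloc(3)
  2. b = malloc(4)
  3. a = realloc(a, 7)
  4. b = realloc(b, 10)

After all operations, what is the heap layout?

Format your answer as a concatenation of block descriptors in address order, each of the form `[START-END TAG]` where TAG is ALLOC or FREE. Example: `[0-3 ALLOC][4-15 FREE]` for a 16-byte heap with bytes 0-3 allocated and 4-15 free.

Answer: [0-6 FREE][7-13 ALLOC][14-23 ALLOC][24-24 FREE]

Derivation:
Op 1: a = malloc(3) -> a = 0; heap: [0-2 ALLOC][3-24 FREE]
Op 2: b = malloc(4) -> b = 3; heap: [0-2 ALLOC][3-6 ALLOC][7-24 FREE]
Op 3: a = realloc(a, 7) -> a = 7; heap: [0-2 FREE][3-6 ALLOC][7-13 ALLOC][14-24 FREE]
Op 4: b = realloc(b, 10) -> b = 14; heap: [0-6 FREE][7-13 ALLOC][14-23 ALLOC][24-24 FREE]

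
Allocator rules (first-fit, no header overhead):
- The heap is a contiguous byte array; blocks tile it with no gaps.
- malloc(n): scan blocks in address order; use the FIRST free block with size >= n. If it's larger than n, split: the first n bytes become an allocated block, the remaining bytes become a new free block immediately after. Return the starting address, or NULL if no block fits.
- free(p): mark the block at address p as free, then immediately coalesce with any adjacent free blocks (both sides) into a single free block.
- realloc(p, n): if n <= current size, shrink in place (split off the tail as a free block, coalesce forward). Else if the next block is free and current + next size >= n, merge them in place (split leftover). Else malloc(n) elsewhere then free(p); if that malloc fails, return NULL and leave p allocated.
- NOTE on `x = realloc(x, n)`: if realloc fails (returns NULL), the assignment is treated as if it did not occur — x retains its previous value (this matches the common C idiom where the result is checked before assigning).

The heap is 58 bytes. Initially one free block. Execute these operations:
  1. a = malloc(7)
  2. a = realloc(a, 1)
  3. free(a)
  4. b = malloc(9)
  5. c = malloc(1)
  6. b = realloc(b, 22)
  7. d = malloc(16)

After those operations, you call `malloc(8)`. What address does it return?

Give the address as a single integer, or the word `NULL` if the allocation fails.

Answer: 0

Derivation:
Op 1: a = malloc(7) -> a = 0; heap: [0-6 ALLOC][7-57 FREE]
Op 2: a = realloc(a, 1) -> a = 0; heap: [0-0 ALLOC][1-57 FREE]
Op 3: free(a) -> (freed a); heap: [0-57 FREE]
Op 4: b = malloc(9) -> b = 0; heap: [0-8 ALLOC][9-57 FREE]
Op 5: c = malloc(1) -> c = 9; heap: [0-8 ALLOC][9-9 ALLOC][10-57 FREE]
Op 6: b = realloc(b, 22) -> b = 10; heap: [0-8 FREE][9-9 ALLOC][10-31 ALLOC][32-57 FREE]
Op 7: d = malloc(16) -> d = 32; heap: [0-8 FREE][9-9 ALLOC][10-31 ALLOC][32-47 ALLOC][48-57 FREE]
malloc(8): first-fit scan over [0-8 FREE][9-9 ALLOC][10-31 ALLOC][32-47 ALLOC][48-57 FREE] -> 0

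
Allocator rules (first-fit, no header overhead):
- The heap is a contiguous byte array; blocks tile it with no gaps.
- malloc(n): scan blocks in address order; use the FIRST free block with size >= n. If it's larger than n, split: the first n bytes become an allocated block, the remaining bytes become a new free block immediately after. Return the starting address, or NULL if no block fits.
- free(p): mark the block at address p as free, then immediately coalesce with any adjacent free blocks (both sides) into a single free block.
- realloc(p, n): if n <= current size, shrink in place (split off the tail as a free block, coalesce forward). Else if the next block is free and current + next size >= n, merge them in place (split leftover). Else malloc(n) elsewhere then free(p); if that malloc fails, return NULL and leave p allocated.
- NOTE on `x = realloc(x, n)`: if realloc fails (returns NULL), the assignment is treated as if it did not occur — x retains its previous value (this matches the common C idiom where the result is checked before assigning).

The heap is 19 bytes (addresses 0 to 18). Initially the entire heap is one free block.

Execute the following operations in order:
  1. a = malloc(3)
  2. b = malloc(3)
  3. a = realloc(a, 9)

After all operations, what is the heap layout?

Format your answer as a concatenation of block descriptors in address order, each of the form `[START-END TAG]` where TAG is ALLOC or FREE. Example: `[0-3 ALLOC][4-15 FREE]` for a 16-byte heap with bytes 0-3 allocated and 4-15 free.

Op 1: a = malloc(3) -> a = 0; heap: [0-2 ALLOC][3-18 FREE]
Op 2: b = malloc(3) -> b = 3; heap: [0-2 ALLOC][3-5 ALLOC][6-18 FREE]
Op 3: a = realloc(a, 9) -> a = 6; heap: [0-2 FREE][3-5 ALLOC][6-14 ALLOC][15-18 FREE]

Answer: [0-2 FREE][3-5 ALLOC][6-14 ALLOC][15-18 FREE]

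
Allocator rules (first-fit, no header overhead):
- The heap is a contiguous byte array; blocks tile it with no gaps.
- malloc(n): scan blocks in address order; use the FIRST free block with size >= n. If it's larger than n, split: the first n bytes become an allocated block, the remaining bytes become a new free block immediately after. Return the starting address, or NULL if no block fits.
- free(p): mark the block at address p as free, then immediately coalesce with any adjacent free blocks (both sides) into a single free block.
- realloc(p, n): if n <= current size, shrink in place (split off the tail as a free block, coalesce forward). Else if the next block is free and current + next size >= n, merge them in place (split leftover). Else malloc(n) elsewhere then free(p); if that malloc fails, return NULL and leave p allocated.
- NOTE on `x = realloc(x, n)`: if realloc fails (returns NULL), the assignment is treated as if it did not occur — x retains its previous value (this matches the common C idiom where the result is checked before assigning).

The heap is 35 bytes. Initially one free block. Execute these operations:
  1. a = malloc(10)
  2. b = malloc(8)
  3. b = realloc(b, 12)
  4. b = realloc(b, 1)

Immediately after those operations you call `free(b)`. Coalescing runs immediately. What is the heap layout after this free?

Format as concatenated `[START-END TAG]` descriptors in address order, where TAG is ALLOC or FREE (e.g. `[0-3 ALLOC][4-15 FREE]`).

Answer: [0-9 ALLOC][10-34 FREE]

Derivation:
Op 1: a = malloc(10) -> a = 0; heap: [0-9 ALLOC][10-34 FREE]
Op 2: b = malloc(8) -> b = 10; heap: [0-9 ALLOC][10-17 ALLOC][18-34 FREE]
Op 3: b = realloc(b, 12) -> b = 10; heap: [0-9 ALLOC][10-21 ALLOC][22-34 FREE]
Op 4: b = realloc(b, 1) -> b = 10; heap: [0-9 ALLOC][10-10 ALLOC][11-34 FREE]
free(b): b = 10 -> block [10-10 ALLOC]; mark free, coalesce with adjacent free neighbors -> [0-9 ALLOC][10-34 FREE]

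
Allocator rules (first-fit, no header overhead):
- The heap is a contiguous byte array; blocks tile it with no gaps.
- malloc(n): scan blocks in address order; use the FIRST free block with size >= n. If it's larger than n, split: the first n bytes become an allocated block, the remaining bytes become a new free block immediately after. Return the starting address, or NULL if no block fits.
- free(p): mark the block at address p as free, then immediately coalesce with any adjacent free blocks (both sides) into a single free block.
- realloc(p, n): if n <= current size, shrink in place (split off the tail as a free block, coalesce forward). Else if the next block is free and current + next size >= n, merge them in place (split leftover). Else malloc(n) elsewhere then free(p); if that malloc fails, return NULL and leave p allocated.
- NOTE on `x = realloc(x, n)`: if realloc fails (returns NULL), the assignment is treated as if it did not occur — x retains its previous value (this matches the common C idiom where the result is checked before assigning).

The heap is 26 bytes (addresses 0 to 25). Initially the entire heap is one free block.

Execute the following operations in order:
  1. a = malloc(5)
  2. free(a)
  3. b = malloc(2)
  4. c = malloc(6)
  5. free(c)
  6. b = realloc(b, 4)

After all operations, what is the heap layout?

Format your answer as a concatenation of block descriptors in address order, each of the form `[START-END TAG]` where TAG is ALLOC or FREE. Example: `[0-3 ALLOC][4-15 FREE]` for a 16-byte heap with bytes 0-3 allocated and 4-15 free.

Op 1: a = malloc(5) -> a = 0; heap: [0-4 ALLOC][5-25 FREE]
Op 2: free(a) -> (freed a); heap: [0-25 FREE]
Op 3: b = malloc(2) -> b = 0; heap: [0-1 ALLOC][2-25 FREE]
Op 4: c = malloc(6) -> c = 2; heap: [0-1 ALLOC][2-7 ALLOC][8-25 FREE]
Op 5: free(c) -> (freed c); heap: [0-1 ALLOC][2-25 FREE]
Op 6: b = realloc(b, 4) -> b = 0; heap: [0-3 ALLOC][4-25 FREE]

Answer: [0-3 ALLOC][4-25 FREE]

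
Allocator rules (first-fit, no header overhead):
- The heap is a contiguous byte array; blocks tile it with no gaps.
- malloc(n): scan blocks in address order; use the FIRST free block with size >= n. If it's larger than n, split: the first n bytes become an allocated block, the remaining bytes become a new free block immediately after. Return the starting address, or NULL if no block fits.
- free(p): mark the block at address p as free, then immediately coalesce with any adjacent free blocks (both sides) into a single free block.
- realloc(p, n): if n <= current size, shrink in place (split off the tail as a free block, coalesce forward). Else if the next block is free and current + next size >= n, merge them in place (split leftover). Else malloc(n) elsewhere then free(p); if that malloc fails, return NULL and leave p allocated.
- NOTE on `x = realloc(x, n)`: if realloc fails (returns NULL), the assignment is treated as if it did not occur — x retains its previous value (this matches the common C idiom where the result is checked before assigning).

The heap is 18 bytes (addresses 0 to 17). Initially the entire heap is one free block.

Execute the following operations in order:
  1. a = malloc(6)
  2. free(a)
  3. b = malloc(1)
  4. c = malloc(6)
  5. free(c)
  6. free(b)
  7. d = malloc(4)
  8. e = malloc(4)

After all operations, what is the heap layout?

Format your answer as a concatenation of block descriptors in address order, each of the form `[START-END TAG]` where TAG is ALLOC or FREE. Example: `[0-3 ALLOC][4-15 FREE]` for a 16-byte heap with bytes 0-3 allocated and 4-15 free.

Op 1: a = malloc(6) -> a = 0; heap: [0-5 ALLOC][6-17 FREE]
Op 2: free(a) -> (freed a); heap: [0-17 FREE]
Op 3: b = malloc(1) -> b = 0; heap: [0-0 ALLOC][1-17 FREE]
Op 4: c = malloc(6) -> c = 1; heap: [0-0 ALLOC][1-6 ALLOC][7-17 FREE]
Op 5: free(c) -> (freed c); heap: [0-0 ALLOC][1-17 FREE]
Op 6: free(b) -> (freed b); heap: [0-17 FREE]
Op 7: d = malloc(4) -> d = 0; heap: [0-3 ALLOC][4-17 FREE]
Op 8: e = malloc(4) -> e = 4; heap: [0-3 ALLOC][4-7 ALLOC][8-17 FREE]

Answer: [0-3 ALLOC][4-7 ALLOC][8-17 FREE]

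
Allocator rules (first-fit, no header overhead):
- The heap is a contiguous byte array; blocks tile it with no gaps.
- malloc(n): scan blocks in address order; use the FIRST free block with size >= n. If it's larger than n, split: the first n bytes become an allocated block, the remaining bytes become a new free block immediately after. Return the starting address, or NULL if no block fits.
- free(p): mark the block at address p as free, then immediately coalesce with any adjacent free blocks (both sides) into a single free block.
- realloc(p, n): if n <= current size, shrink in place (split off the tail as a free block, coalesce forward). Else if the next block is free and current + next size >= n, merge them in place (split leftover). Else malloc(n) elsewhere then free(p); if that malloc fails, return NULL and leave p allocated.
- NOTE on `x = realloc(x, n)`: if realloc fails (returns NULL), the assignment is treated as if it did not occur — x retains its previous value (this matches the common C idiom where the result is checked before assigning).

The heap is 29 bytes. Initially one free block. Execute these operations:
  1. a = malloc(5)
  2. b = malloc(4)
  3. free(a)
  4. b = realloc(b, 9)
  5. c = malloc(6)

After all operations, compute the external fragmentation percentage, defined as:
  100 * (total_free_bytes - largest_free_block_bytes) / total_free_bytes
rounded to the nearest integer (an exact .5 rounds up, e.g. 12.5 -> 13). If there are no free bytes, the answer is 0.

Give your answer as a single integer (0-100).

Answer: 36

Derivation:
Op 1: a = malloc(5) -> a = 0; heap: [0-4 ALLOC][5-28 FREE]
Op 2: b = malloc(4) -> b = 5; heap: [0-4 ALLOC][5-8 ALLOC][9-28 FREE]
Op 3: free(a) -> (freed a); heap: [0-4 FREE][5-8 ALLOC][9-28 FREE]
Op 4: b = realloc(b, 9) -> b = 5; heap: [0-4 FREE][5-13 ALLOC][14-28 FREE]
Op 5: c = malloc(6) -> c = 14; heap: [0-4 FREE][5-13 ALLOC][14-19 ALLOC][20-28 FREE]
Free blocks: [5 9] total_free=14 largest=9 -> 100*(14-9)/14 = 500/14 ≈ 35.714 -> rounds to 36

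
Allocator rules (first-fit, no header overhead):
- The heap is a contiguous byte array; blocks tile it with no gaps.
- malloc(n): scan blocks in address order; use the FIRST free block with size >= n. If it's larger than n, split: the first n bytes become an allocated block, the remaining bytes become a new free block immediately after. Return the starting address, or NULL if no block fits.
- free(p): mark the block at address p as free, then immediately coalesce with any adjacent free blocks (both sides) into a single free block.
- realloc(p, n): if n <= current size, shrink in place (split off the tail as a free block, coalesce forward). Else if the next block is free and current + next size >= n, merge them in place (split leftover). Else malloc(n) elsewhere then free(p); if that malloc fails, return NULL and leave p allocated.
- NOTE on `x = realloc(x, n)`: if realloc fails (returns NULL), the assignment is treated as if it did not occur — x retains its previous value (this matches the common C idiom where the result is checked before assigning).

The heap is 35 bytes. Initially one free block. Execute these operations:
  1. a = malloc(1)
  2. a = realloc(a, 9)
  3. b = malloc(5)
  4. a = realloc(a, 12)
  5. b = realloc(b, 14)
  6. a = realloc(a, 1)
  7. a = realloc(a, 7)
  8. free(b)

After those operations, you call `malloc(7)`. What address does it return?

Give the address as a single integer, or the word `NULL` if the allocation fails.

Answer: 0

Derivation:
Op 1: a = malloc(1) -> a = 0; heap: [0-0 ALLOC][1-34 FREE]
Op 2: a = realloc(a, 9) -> a = 0; heap: [0-8 ALLOC][9-34 FREE]
Op 3: b = malloc(5) -> b = 9; heap: [0-8 ALLOC][9-13 ALLOC][14-34 FREE]
Op 4: a = realloc(a, 12) -> a = 14; heap: [0-8 FREE][9-13 ALLOC][14-25 ALLOC][26-34 FREE]
Op 5: b = realloc(b, 14) -> NULL (b unchanged); heap: [0-8 FREE][9-13 ALLOC][14-25 ALLOC][26-34 FREE]
Op 6: a = realloc(a, 1) -> a = 14; heap: [0-8 FREE][9-13 ALLOC][14-14 ALLOC][15-34 FREE]
Op 7: a = realloc(a, 7) -> a = 14; heap: [0-8 FREE][9-13 ALLOC][14-20 ALLOC][21-34 FREE]
Op 8: free(b) -> (freed b); heap: [0-13 FREE][14-20 ALLOC][21-34 FREE]
malloc(7): first-fit scan over [0-13 FREE][14-20 ALLOC][21-34 FREE] -> 0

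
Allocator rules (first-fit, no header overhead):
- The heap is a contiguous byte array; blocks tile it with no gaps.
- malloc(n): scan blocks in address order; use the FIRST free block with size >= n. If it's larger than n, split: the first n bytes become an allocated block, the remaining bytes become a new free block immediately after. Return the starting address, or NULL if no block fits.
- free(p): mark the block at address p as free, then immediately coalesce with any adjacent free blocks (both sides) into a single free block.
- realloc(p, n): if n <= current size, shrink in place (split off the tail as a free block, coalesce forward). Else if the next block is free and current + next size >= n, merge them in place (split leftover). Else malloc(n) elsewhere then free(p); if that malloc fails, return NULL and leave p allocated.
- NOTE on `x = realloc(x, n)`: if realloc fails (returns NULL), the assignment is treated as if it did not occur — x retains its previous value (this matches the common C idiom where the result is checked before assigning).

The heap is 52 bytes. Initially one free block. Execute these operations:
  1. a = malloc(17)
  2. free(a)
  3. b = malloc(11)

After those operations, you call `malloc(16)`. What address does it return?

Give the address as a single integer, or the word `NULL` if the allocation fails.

Op 1: a = malloc(17) -> a = 0; heap: [0-16 ALLOC][17-51 FREE]
Op 2: free(a) -> (freed a); heap: [0-51 FREE]
Op 3: b = malloc(11) -> b = 0; heap: [0-10 ALLOC][11-51 FREE]
malloc(16): first-fit scan over [0-10 ALLOC][11-51 FREE] -> 11

Answer: 11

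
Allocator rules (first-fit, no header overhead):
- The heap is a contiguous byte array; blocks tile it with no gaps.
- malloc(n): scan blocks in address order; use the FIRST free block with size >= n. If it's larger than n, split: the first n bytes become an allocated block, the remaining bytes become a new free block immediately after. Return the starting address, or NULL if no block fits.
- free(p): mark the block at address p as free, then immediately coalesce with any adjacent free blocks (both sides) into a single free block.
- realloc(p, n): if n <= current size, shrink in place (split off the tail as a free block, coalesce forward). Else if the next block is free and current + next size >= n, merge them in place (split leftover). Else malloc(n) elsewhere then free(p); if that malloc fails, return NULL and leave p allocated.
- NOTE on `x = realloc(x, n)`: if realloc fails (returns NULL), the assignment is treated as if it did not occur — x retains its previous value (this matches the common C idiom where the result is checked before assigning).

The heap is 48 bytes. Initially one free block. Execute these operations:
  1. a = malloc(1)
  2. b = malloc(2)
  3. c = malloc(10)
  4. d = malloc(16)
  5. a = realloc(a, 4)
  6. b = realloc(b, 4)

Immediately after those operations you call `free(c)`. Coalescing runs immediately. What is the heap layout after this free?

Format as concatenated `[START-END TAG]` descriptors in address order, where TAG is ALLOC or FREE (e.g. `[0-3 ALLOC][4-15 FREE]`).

Answer: [0-12 FREE][13-28 ALLOC][29-32 ALLOC][33-36 ALLOC][37-47 FREE]

Derivation:
Op 1: a = malloc(1) -> a = 0; heap: [0-0 ALLOC][1-47 FREE]
Op 2: b = malloc(2) -> b = 1; heap: [0-0 ALLOC][1-2 ALLOC][3-47 FREE]
Op 3: c = malloc(10) -> c = 3; heap: [0-0 ALLOC][1-2 ALLOC][3-12 ALLOC][13-47 FREE]
Op 4: d = malloc(16) -> d = 13; heap: [0-0 ALLOC][1-2 ALLOC][3-12 ALLOC][13-28 ALLOC][29-47 FREE]
Op 5: a = realloc(a, 4) -> a = 29; heap: [0-0 FREE][1-2 ALLOC][3-12 ALLOC][13-28 ALLOC][29-32 ALLOC][33-47 FREE]
Op 6: b = realloc(b, 4) -> b = 33; heap: [0-2 FREE][3-12 ALLOC][13-28 ALLOC][29-32 ALLOC][33-36 ALLOC][37-47 FREE]
free(c): c = 3 -> block [3-12 ALLOC]; mark free, coalesce with adjacent free neighbors -> [0-12 FREE][13-28 ALLOC][29-32 ALLOC][33-36 ALLOC][37-47 FREE]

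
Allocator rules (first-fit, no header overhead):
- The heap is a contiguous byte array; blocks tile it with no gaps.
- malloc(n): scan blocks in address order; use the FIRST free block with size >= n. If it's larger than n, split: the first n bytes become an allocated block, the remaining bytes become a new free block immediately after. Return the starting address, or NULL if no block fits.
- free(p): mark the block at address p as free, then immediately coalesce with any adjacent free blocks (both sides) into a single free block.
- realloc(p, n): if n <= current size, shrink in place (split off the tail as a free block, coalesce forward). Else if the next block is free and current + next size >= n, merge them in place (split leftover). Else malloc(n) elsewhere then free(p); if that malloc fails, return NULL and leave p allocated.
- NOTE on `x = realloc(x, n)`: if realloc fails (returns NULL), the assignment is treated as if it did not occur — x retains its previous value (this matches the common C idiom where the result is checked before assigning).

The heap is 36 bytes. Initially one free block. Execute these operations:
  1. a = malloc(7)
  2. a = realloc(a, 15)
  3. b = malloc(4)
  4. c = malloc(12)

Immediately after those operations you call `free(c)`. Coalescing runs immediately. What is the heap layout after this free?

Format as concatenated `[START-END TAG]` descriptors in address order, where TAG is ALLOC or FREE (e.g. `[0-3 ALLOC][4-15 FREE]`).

Answer: [0-14 ALLOC][15-18 ALLOC][19-35 FREE]

Derivation:
Op 1: a = malloc(7) -> a = 0; heap: [0-6 ALLOC][7-35 FREE]
Op 2: a = realloc(a, 15) -> a = 0; heap: [0-14 ALLOC][15-35 FREE]
Op 3: b = malloc(4) -> b = 15; heap: [0-14 ALLOC][15-18 ALLOC][19-35 FREE]
Op 4: c = malloc(12) -> c = 19; heap: [0-14 ALLOC][15-18 ALLOC][19-30 ALLOC][31-35 FREE]
free(c): c = 19 -> block [19-30 ALLOC]; mark free, coalesce with adjacent free neighbors -> [0-14 ALLOC][15-18 ALLOC][19-35 FREE]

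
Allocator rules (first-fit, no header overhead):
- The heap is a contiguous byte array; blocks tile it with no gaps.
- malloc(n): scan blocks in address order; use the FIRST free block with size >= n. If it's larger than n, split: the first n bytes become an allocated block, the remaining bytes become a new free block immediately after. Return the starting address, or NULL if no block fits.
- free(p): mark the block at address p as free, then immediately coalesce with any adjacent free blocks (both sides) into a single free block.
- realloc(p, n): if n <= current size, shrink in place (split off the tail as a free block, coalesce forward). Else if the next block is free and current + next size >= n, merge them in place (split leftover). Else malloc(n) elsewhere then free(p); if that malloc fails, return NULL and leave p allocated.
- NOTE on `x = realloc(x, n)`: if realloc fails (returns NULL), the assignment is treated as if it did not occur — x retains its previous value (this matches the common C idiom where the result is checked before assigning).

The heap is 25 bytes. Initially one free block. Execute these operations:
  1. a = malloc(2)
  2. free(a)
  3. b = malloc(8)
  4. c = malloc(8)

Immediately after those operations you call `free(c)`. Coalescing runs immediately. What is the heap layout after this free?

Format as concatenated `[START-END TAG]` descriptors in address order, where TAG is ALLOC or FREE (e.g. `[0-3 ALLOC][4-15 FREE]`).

Answer: [0-7 ALLOC][8-24 FREE]

Derivation:
Op 1: a = malloc(2) -> a = 0; heap: [0-1 ALLOC][2-24 FREE]
Op 2: free(a) -> (freed a); heap: [0-24 FREE]
Op 3: b = malloc(8) -> b = 0; heap: [0-7 ALLOC][8-24 FREE]
Op 4: c = malloc(8) -> c = 8; heap: [0-7 ALLOC][8-15 ALLOC][16-24 FREE]
free(c): c = 8 -> block [8-15 ALLOC]; mark free, coalesce with adjacent free neighbors -> [0-7 ALLOC][8-24 FREE]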